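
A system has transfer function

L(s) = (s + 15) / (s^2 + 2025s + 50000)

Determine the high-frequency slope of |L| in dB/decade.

-20 dB/decade

Each pole contributes −20 dB/decade at high frequency; each zero contributes +20 dB/decade.
Net: 1 zero(s) − 2 pole(s) → -20 dB/decade.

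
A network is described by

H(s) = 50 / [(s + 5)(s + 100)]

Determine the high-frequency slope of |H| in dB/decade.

-40 dB/decade

Each pole contributes −20 dB/decade at high frequency; each zero contributes +20 dB/decade.
Net: 0 zero(s) − 2 pole(s) → -40 dB/decade.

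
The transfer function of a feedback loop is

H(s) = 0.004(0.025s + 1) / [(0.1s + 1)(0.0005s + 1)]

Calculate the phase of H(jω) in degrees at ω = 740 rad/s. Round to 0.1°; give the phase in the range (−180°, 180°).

-22.6°

At ω = 740 rad/s:
zero (1 + j740·0.025) = 1 + j18.5 → |·| ≈ 18.527, ∠ ≈ 86.91°
pole (1 + j740·0.1) = 1 + j74 → |·| ≈ 74.007, ∠ ≈ 89.23°
pole (1 + j740·0.0005) = 1 + j0.37 → |·| ≈ 1.0663, ∠ ≈ 20.30°
∠H = (86.91°) − (89.23° + 20.30°) = -22.62°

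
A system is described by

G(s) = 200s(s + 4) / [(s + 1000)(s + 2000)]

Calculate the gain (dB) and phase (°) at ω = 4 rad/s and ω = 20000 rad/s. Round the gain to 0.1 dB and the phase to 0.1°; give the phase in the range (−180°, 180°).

ω = 4: -52.9 dB, 134.7°; ω = 20000: 46.0 dB, 8.6°

At s = jω = j4:
zero (s+4): 4 + j4 → |·| = √(4²+4²) = √32 ≈ 5.6569, ∠ = arctan(4/4) ≈ 45.00°
zero at origin: s = j4 → |·| = 4, ∠ = 90.00°
pole (s+1000): 1000 + j4 → |·| = √(1000²+4²) = √1000016 ≈ 1000, ∠ = arctan(4/1000) ≈ 0.23°
pole (s+2000): 2000 + j4 → |·| = √(2000²+4²) = √4000016 ≈ 2000, ∠ = arctan(4/2000) ≈ 0.11°
|G| = 200 · 22.628 / 2e+06 ≈ 0.0022628
Gain = 20 log₁₀(0.0022628) ≈ -52.91 dB
∠G = 135.00° − 0.34° = 134.66°

At s = jω = j20000:
zero (s+4): 4 + j20000 → |·| = √(4²+20000²) = √400000016 ≈ 20000, ∠ = arctan(20000/4) ≈ 89.99°
zero at origin: s = j20000 → |·| = 20000, ∠ = 90.00°
pole (s+1000): 1000 + j20000 → |·| = √(1000²+20000²) = √401000000 ≈ 20025, ∠ = arctan(20000/1000) ≈ 87.14°
pole (s+2000): 2000 + j20000 → |·| = √(2000²+20000²) = √404000000 ≈ 20100, ∠ = arctan(20000/2000) ≈ 84.29°
|G| = 200 · 4e+08 / 4.025e+08 ≈ 198.76
Gain = 20 log₁₀(198.76) ≈ 45.97 dB
∠G = 179.99° − 171.43° = 8.56°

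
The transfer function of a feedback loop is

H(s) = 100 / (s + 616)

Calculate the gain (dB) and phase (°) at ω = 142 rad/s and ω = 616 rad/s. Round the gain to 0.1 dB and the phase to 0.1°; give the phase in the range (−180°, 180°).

At s = jω = j142:
pole (s+616): 616 + j142 → |·| = √(616²+142²) = √399620 ≈ 632.16, ∠ = arctan(142/616) ≈ 12.98°
|H| = 100 / 632.16 ≈ 0.15819
Gain = 20 log₁₀(0.15819) ≈ -16.02 dB
∠H = 0.00° − 12.98° = -12.98°

At s = jω = j616:
pole (s+616): 616 + j616 → |·| = √(616²+616²) = √758912 ≈ 871.16, ∠ = arctan(616/616) ≈ 45.00°
|H| = 100 / 871.16 ≈ 0.11479
Gain = 20 log₁₀(0.11479) ≈ -18.80 dB
∠H = 0.00° − 45.00° = -45.00°

ω = 142: -16.0 dB, -13.0°; ω = 616: -18.8 dB, -45.0°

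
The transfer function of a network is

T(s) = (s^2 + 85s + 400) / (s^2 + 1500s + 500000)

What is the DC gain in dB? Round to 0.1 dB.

-61.9 dB

T(0) = 400 / 500000 = 0.0008
20 log₁₀(0.0008) ≈ -61.94 dB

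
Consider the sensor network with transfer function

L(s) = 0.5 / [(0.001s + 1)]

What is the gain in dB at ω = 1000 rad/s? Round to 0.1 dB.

-9.0 dB

At ω = 1000 rad/s:
pole (1 + j1000·0.001) = 1 + j1 → |·| ≈ 1.4142, ∠ ≈ 45.00°
|L| = 0.5 · 1 / (1.4142) ≈ 0.35356
Gain = 20 log₁₀(0.35356) ≈ -9.03 dB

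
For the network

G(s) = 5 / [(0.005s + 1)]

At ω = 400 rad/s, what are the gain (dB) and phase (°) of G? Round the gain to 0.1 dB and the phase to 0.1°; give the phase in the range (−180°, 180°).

At ω = 400 rad/s:
pole (1 + j400·0.005) = 1 + j2 → |·| ≈ 2.2361, ∠ ≈ 63.43°
|G| = 5 · 1 / (2.2361) ≈ 2.236
Gain = 20 log₁₀(2.236) ≈ 6.99 dB
∠G = (0°) − (63.43°) = -63.43°

7.0 dB, -63.4°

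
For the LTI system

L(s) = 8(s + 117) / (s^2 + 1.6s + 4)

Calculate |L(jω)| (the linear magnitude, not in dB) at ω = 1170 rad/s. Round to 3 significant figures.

At s = jω = j1170:
zero (s+117): 117 + j1170 → |·| = √(117²+1170²) = √1382589 ≈ 1175.8, ∠ = arctan(1170/117) ≈ 84.29°
quadratic: (j1170)² + 1.6·j1170 + 4 = -1368896 + j1872 → |·| ≈ 1.3689e+06, ∠ ≈ 179.92°
|L| = 8 · 1175.8 / 1.3689e+06 ≈ 0.0068715

0.00687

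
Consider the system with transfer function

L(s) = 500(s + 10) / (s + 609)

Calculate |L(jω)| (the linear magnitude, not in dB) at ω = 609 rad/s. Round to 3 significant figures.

At s = jω = j609:
zero (s+10): 10 + j609 → |·| = √(10²+609²) = √370981 ≈ 609.08, ∠ = arctan(609/10) ≈ 89.06°
pole (s+609): 609 + j609 → |·| = √(609²+609²) = √741762 ≈ 861.26, ∠ = arctan(609/609) ≈ 45.00°
|L| = 500 · 609.08 / 861.26 ≈ 353.6

354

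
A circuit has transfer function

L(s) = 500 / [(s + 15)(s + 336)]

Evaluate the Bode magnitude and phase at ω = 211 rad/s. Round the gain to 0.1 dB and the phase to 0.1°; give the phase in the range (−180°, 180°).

-44.5 dB, -118.1°

At s = jω = j211:
pole (s+15): 15 + j211 → |·| = √(15²+211²) = √44746 ≈ 211.53, ∠ = arctan(211/15) ≈ 85.93°
pole (s+336): 336 + j211 → |·| = √(336²+211²) = √157417 ≈ 396.76, ∠ = arctan(211/336) ≈ 32.13°
|L| = 500 / 83927 ≈ 0.0059576
Gain = 20 log₁₀(0.0059576) ≈ -44.50 dB
∠L = 0.00° − 118.06° = -118.06°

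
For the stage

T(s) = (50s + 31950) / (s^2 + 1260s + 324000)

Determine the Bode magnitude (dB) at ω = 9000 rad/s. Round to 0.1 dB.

Substitute s = j9000:
Numerator: 50(j9000) + 31950 = 31950 + j450000
Denominator: (j9000)^2 + 1260(j9000) + 324000 = -80676000 + j11340000
|N| = √(31950² + 450000²) ≈ 4.5113e+05, ∠N ≈ 85.94°
|D| = √(80676000² + 11340000²) ≈ 8.1469e+07, ∠D ≈ 172.00°
|T| = 4.5113e+05 / 8.1469e+07 ≈ 0.0055374
Gain = 20 log₁₀(0.0055374) ≈ -45.13 dB

-45.1 dB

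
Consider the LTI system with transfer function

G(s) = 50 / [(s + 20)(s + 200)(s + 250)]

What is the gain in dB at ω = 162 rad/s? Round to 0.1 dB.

-108.0 dB

At s = jω = j162:
pole (s+20): 20 + j162 → |·| = √(20²+162²) = √26644 ≈ 163.23, ∠ = arctan(162/20) ≈ 82.96°
pole (s+200): 200 + j162 → |·| = √(200²+162²) = √66244 ≈ 257.38, ∠ = arctan(162/200) ≈ 39.01°
pole (s+250): 250 + j162 → |·| = √(250²+162²) = √88744 ≈ 297.9, ∠ = arctan(162/250) ≈ 32.94°
|G| = 50 / 1.2515e+07 ≈ 3.9952e-06
Gain = 20 log₁₀(3.9952e-06) ≈ -107.97 dB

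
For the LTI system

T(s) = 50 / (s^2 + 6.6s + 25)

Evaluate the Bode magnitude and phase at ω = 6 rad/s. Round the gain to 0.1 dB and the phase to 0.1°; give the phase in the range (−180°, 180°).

At s = jω = j6:
quadratic: (j6)² + 6.6·j6 + 25 = -11 + j39.6 → |·| ≈ 41.099, ∠ ≈ 105.52°
|T| = 50 / 41.099 ≈ 1.2166
Gain = 20 log₁₀(1.2166) ≈ 1.70 dB
∠T = 0.00° − 105.52° = -105.52°

1.7 dB, -105.5°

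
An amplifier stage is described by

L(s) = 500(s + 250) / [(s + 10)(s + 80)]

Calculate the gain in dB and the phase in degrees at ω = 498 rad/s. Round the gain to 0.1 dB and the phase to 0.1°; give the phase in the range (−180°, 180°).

0.9 dB, -106.4°

At s = jω = j498:
zero (s+250): 250 + j498 → |·| = √(250²+498²) = √310504 ≈ 557.23, ∠ = arctan(498/250) ≈ 63.34°
pole (s+10): 10 + j498 → |·| = √(10²+498²) = √248104 ≈ 498.1, ∠ = arctan(498/10) ≈ 88.85°
pole (s+80): 80 + j498 → |·| = √(80²+498²) = √254404 ≈ 504.38, ∠ = arctan(498/80) ≈ 80.87°
|L| = 500 · 557.23 / 2.5123e+05 ≈ 1.109
Gain = 20 log₁₀(1.109) ≈ 0.90 dB
∠L = 63.34° − 169.72° = -106.38°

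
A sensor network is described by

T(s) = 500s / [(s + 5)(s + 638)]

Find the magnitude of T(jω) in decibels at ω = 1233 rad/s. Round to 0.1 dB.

At s = jω = j1233:
zero at origin: s = j1233 → |·| = 1233, ∠ = 90.00°
pole (s+5): 5 + j1233 → |·| = √(5²+1233²) = √1520314 ≈ 1233, ∠ = arctan(1233/5) ≈ 89.77°
pole (s+638): 638 + j1233 → |·| = √(638²+1233²) = √1927333 ≈ 1388.3, ∠ = arctan(1233/638) ≈ 62.64°
|T| = 500 · 1233 / 1.7118e+06 ≈ 0.36015
Gain = 20 log₁₀(0.36015) ≈ -8.87 dB

-8.9 dB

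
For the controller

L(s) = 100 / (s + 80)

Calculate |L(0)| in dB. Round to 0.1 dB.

1.9 dB

L(0) = 100 / 80 = 1.25
20 log₁₀(1.25) ≈ 1.94 dB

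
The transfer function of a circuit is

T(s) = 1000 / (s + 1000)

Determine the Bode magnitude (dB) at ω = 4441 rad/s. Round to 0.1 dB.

-13.2 dB

Substitute s = j4441:
Numerator: 1000 = 1000 + j0
Denominator: (j4441) + 1000 = 1000 + j4441
|N| = √(1000² + 0²) ≈ 1000, ∠N ≈ 0.00°
|D| = √(1000² + 4441²) ≈ 4552.2, ∠D ≈ 77.31°
|T| = 1000 / 4552.2 ≈ 0.21967
Gain = 20 log₁₀(0.21967) ≈ -13.16 dB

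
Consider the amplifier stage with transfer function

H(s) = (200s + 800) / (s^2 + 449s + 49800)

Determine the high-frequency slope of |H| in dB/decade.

Each pole contributes −20 dB/decade at high frequency; each zero contributes +20 dB/decade.
Net: 1 zero(s) − 2 pole(s) → -20 dB/decade.

-20 dB/decade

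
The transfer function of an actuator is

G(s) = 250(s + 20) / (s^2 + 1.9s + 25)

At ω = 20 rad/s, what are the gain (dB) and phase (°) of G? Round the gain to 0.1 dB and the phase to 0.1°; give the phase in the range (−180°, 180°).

25.5 dB, -129.2°

At s = jω = j20:
zero (s+20): 20 + j20 → |·| = √(20²+20²) = √800 ≈ 28.284, ∠ = arctan(20/20) ≈ 45.00°
quadratic: (j20)² + 1.9·j20 + 25 = -375 + j38 → |·| ≈ 376.92, ∠ ≈ 174.21°
|G| = 250 · 28.284 / 376.92 ≈ 18.76
Gain = 20 log₁₀(18.76) ≈ 25.46 dB
∠G = 45.00° − 174.21° = -129.21°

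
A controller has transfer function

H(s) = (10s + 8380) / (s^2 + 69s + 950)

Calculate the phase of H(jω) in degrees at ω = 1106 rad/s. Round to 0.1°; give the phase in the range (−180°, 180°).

Substitute s = j1106:
Numerator: 10(j1106) + 8380 = 8380 + j11060
Denominator: (j1106)^2 + 69(j1106) + 950 = -1222286 + j76314
|N| = √(8380² + 11060²) ≈ 13876, ∠N ≈ 52.85°
|D| = √(1222286² + 76314²) ≈ 1.2247e+06, ∠D ≈ 176.43°
∠H = 52.85° − 176.43° = -123.58°

-123.6°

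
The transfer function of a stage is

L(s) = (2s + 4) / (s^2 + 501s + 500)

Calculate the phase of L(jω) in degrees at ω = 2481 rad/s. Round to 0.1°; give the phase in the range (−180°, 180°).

-78.6°

Substitute s = j2481:
Numerator: 2(j2481) + 4 = 4 + j4962
Denominator: (j2481)^2 + 501(j2481) + 500 = -6154861 + j1242981
|N| = √(4² + 4962²) ≈ 4962, ∠N ≈ 89.95°
|D| = √(6154861² + 1242981²) ≈ 6.2791e+06, ∠D ≈ 168.58°
∠L = 89.95° − 168.58° = -78.63°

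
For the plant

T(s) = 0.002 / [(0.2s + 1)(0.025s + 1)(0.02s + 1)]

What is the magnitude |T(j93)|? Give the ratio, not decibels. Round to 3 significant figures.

2.01e-05

At ω = 93 rad/s:
pole (1 + j93·0.2) = 1 + j18.6 → |·| ≈ 18.627, ∠ ≈ 86.92°
pole (1 + j93·0.025) = 1 + j2.325 → |·| ≈ 2.5309, ∠ ≈ 66.73°
pole (1 + j93·0.02) = 1 + j1.86 → |·| ≈ 2.1118, ∠ ≈ 61.74°
|T| = 0.002 · 1 / (18.627 · 2.5309 · 2.1118) ≈ 2.0089e-05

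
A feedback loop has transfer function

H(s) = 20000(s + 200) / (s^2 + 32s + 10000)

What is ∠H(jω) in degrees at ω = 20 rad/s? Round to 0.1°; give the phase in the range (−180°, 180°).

1.9°

At s = jω = j20:
zero (s+200): 200 + j20 → |·| = √(200²+20²) = √40400 ≈ 201, ∠ = arctan(20/200) ≈ 5.71°
quadratic: (j20)² + 32·j20 + 10000 = 9600 + j640 → |·| ≈ 9621.3, ∠ ≈ 3.81°
∠H = 5.71° − 3.81° = 1.90°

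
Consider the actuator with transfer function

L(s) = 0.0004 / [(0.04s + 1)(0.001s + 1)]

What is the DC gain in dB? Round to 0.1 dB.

-68.0 dB

L(0) = 0.0004 · 1 / 1 = 0.0004
20 log₁₀(0.0004) ≈ -67.96 dB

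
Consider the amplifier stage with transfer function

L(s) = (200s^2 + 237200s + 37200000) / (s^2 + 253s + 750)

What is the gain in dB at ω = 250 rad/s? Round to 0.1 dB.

Substitute s = j250:
Numerator: 200(j250)^2 + 237200(j250) + 37200000 = 24700000 + j59300000
Denominator: (j250)^2 + 253(j250) + 750 = -61750 + j63250
|N| = √(24700000² + 59300000²) ≈ 6.4238e+07, ∠N ≈ 67.39°
|D| = √(61750² + 63250²) ≈ 88395, ∠D ≈ 134.31°
|L| = 6.4238e+07 / 88395 ≈ 726.72
Gain = 20 log₁₀(726.72) ≈ 57.23 dB

57.2 dB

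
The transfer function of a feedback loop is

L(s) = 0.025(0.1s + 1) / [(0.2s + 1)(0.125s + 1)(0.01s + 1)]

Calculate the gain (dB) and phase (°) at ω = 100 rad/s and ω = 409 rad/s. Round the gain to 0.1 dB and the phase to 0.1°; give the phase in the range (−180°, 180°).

ω = 100: -63.0 dB, -133.3°; ω = 409: -84.7 dB, -165.8°

At ω = 100 rad/s:
zero (1 + j100·0.1) = 1 + j10 → |·| ≈ 10.05, ∠ ≈ 84.29°
pole (1 + j100·0.2) = 1 + j20 → |·| ≈ 20.025, ∠ ≈ 87.14°
pole (1 + j100·0.125) = 1 + j12.5 → |·| ≈ 12.54, ∠ ≈ 85.43°
pole (1 + j100·0.01) = 1 + j1 → |·| ≈ 1.4142, ∠ ≈ 45.00°
|L| = 0.025 · 10.05 / (20.025 · 12.54 · 1.4142) ≈ 0.0007075
Gain = 20 log₁₀(0.0007075) ≈ -63.01 dB
∠L = (84.29°) − (87.14° + 85.43° + 45.00°) = -133.28°

At ω = 409 rad/s:
zero (1 + j409·0.1) = 1 + j40.9 → |·| ≈ 40.912, ∠ ≈ 88.60°
pole (1 + j409·0.2) = 1 + j81.8 → |·| ≈ 81.806, ∠ ≈ 89.30°
pole (1 + j409·0.125) = 1 + j51.125 → |·| ≈ 51.135, ∠ ≈ 88.88°
pole (1 + j409·0.01) = 1 + j4.09 → |·| ≈ 4.2105, ∠ ≈ 76.26°
|L| = 0.025 · 40.912 / (81.806 · 51.135 · 4.2105) ≈ 5.807e-05
Gain = 20 log₁₀(5.807e-05) ≈ -84.72 dB
∠L = (88.60°) − (89.30° + 88.88° + 76.26°) = -165.84°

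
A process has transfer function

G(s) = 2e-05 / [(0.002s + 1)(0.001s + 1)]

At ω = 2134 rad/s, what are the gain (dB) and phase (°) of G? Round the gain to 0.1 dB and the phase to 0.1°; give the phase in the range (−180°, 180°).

-114.3 dB, -141.7°

At ω = 2134 rad/s:
pole (1 + j2134·0.002) = 1 + j4.268 → |·| ≈ 4.3836, ∠ ≈ 76.81°
pole (1 + j2134·0.001) = 1 + j2.134 → |·| ≈ 2.3567, ∠ ≈ 64.89°
|G| = 2e-05 · 1 / (4.3836 · 2.3567) ≈ 1.936e-06
Gain = 20 log₁₀(1.936e-06) ≈ -114.26 dB
∠G = (0°) − (76.81° + 64.89°) = -141.70°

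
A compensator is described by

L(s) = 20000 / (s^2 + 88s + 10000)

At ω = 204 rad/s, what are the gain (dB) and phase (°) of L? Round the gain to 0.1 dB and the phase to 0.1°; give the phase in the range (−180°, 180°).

-5.2 dB, -150.4°

At s = jω = j204:
quadratic: (j204)² + 88·j204 + 10000 = -31616 + j17952 → |·| ≈ 36357, ∠ ≈ 150.41°
|L| = 20000 / 36357 ≈ 0.5501
Gain = 20 log₁₀(0.5501) ≈ -5.19 dB
∠L = 0.00° − 150.41° = -150.41°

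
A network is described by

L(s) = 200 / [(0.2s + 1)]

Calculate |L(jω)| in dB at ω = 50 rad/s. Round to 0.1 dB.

26.0 dB

At ω = 50 rad/s:
pole (1 + j50·0.2) = 1 + j10 → |·| ≈ 10.05, ∠ ≈ 84.29°
|L| = 200 · 1 / (10.05) ≈ 19.9
Gain = 20 log₁₀(19.9) ≈ 25.98 dB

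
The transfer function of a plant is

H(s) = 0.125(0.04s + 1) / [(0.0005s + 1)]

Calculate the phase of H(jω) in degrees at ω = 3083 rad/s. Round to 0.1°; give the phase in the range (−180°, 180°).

32.5°

At ω = 3083 rad/s:
zero (1 + j3083·0.04) = 1 + j123.32 → |·| ≈ 123.32, ∠ ≈ 89.54°
pole (1 + j3083·0.0005) = 1 + j1.5415 → |·| ≈ 1.8374, ∠ ≈ 57.03°
∠H = (89.54°) − (57.03°) = 32.51°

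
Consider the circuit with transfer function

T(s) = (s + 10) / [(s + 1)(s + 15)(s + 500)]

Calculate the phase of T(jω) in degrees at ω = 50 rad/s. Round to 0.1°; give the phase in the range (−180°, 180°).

At s = jω = j50:
zero (s+10): 10 + j50 → |·| = √(10²+50²) = √2600 ≈ 50.99, ∠ = arctan(50/10) ≈ 78.69°
pole (s+1): 1 + j50 → |·| = √(1²+50²) = √2501 ≈ 50.01, ∠ = arctan(50/1) ≈ 88.85°
pole (s+15): 15 + j50 → |·| = √(15²+50²) = √2725 ≈ 52.202, ∠ = arctan(50/15) ≈ 73.30°
pole (s+500): 500 + j50 → |·| = √(500²+50²) = √252500 ≈ 502.49, ∠ = arctan(50/500) ≈ 5.71°
∠T = 78.69° − 167.86° = -89.17°

-89.2°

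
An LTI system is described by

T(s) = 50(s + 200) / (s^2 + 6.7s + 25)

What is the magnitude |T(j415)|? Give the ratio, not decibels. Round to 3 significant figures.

0.134

At s = jω = j415:
zero (s+200): 200 + j415 → |·| = √(200²+415²) = √212225 ≈ 460.68, ∠ = arctan(415/200) ≈ 64.27°
quadratic: (j415)² + 6.7·j415 + 25 = -172200 + j2780.5 → |·| ≈ 1.7222e+05, ∠ ≈ 179.07°
|T| = 50 · 460.68 / 1.7222e+05 ≈ 0.13375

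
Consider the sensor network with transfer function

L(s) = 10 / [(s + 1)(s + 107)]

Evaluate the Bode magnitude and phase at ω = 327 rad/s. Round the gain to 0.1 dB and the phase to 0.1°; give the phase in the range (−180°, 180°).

At s = jω = j327:
pole (s+1): 1 + j327 → |·| = √(1²+327²) = √106930 ≈ 327, ∠ = arctan(327/1) ≈ 89.82°
pole (s+107): 107 + j327 → |·| = √(107²+327²) = √118378 ≈ 344.06, ∠ = arctan(327/107) ≈ 71.88°
|L| = 10 / 1.1251e+05 ≈ 8.8881e-05
Gain = 20 log₁₀(8.8881e-05) ≈ -81.02 dB
∠L = 0.00° − 161.70° = -161.70°

-81.0 dB, -161.7°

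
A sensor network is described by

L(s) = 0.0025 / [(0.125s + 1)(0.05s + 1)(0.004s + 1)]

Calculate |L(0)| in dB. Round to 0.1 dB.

-52.0 dB

L(0) = 0.0025 · 1 / 1 = 0.0025
20 log₁₀(0.0025) ≈ -52.04 dB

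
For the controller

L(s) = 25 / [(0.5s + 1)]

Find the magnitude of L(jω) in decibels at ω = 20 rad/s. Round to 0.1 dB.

At ω = 20 rad/s:
pole (1 + j20·0.5) = 1 + j10 → |·| ≈ 10.05, ∠ ≈ 84.29°
|L| = 25 · 1 / (10.05) ≈ 2.4876
Gain = 20 log₁₀(2.4876) ≈ 7.92 dB

7.9 dB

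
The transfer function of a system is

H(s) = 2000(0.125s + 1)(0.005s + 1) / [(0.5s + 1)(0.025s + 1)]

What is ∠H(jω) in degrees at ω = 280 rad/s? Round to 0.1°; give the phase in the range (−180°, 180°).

At ω = 280 rad/s:
zero (1 + j280·0.125) = 1 + j35 → |·| ≈ 35.014, ∠ ≈ 88.36°
zero (1 + j280·0.005) = 1 + j1.4 → |·| ≈ 1.7205, ∠ ≈ 54.46°
pole (1 + j280·0.5) = 1 + j140 → |·| ≈ 140, ∠ ≈ 89.59°
pole (1 + j280·0.025) = 1 + j7 → |·| ≈ 7.0711, ∠ ≈ 81.87°
∠H = (88.36° + 54.46°) − (89.59° + 81.87°) = -28.64°

-28.6°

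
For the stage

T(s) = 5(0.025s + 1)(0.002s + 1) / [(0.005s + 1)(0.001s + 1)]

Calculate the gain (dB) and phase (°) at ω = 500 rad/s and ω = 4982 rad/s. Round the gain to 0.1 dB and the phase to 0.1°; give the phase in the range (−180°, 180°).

ω = 500: 29.4 dB, 35.7°; ω = 4982: 33.8 dB, 7.5°

At ω = 500 rad/s:
zero (1 + j500·0.025) = 1 + j12.5 → |·| ≈ 12.54, ∠ ≈ 85.43°
zero (1 + j500·0.002) = 1 + j1 → |·| ≈ 1.4142, ∠ ≈ 45.00°
pole (1 + j500·0.005) = 1 + j2.5 → |·| ≈ 2.6926, ∠ ≈ 68.20°
pole (1 + j500·0.001) = 1 + j0.5 → |·| ≈ 1.118, ∠ ≈ 26.57°
|T| = 5 · 12.54 · 1.4142 / (2.6926 · 1.118) ≈ 29.455
Gain = 20 log₁₀(29.455) ≈ 29.38 dB
∠T = (85.43° + 45.00°) − (68.20° + 26.57°) = 35.66°

At ω = 4982 rad/s:
zero (1 + j4982·0.025) = 1 + j124.55 → |·| ≈ 124.55, ∠ ≈ 89.54°
zero (1 + j4982·0.002) = 1 + j9.964 → |·| ≈ 10.014, ∠ ≈ 84.27°
pole (1 + j4982·0.005) = 1 + j24.91 → |·| ≈ 24.93, ∠ ≈ 87.70°
pole (1 + j4982·0.001) = 1 + j4.982 → |·| ≈ 5.0814, ∠ ≈ 78.65°
|T| = 5 · 124.55 · 10.014 / (24.93 · 5.0814) ≈ 49.228
Gain = 20 log₁₀(49.228) ≈ 33.84 dB
∠T = (89.54° + 84.27°) − (87.70° + 78.65°) = 7.46°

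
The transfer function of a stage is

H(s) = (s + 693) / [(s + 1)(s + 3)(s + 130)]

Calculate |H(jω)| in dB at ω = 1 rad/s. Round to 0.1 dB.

At s = jω = j1:
zero (s+693): 693 + j1 → |·| = √(693²+1²) = √480250 ≈ 693, ∠ = arctan(1/693) ≈ 0.08°
pole (s+1): 1 + j1 → |·| = √(1²+1²) = √2 ≈ 1.4142, ∠ = arctan(1/1) ≈ 45.00°
pole (s+3): 3 + j1 → |·| = √(3²+1²) = √10 ≈ 3.1623, ∠ = arctan(1/3) ≈ 18.43°
pole (s+130): 130 + j1 → |·| = √(130²+1²) = √16901 ≈ 130, ∠ = arctan(1/130) ≈ 0.44°
|H| = 1 · 693 / 581.38 ≈ 1.192
Gain = 20 log₁₀(1.192) ≈ 1.53 dB

1.5 dB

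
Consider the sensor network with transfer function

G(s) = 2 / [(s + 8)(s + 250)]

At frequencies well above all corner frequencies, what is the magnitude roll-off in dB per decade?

Each pole contributes −20 dB/decade at high frequency; each zero contributes +20 dB/decade.
Net: 0 zero(s) − 2 pole(s) → -40 dB/decade.

-40 dB/decade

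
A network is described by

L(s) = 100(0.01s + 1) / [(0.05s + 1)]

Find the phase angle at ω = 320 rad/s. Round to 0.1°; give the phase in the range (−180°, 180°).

-13.8°

At ω = 320 rad/s:
zero (1 + j320·0.01) = 1 + j3.2 → |·| ≈ 3.3526, ∠ ≈ 72.65°
pole (1 + j320·0.05) = 1 + j16 → |·| ≈ 16.031, ∠ ≈ 86.42°
∠L = (72.65°) − (86.42°) = -13.77°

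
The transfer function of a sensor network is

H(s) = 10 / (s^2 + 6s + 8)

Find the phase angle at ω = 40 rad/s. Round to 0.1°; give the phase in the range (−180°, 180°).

Substitute s = j40:
Numerator: 10 = 10 + j0
Denominator: (j40)^2 + 6(j40) + 8 = -1592 + j240
|N| = √(10² + 0²) ≈ 10, ∠N ≈ 0.00°
|D| = √(1592² + 240²) ≈ 1610, ∠D ≈ 171.43°
∠H = 0.00° − 171.43° = -171.43°

-171.4°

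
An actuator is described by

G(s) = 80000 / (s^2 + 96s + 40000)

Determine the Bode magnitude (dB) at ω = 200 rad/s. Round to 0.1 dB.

At s = jω = j200:
quadratic: (j200)² + 96·j200 + 40000 = 0 + j19200 → |·| ≈ 19200, ∠ ≈ 90.00°
|G| = 80000 / 19200 ≈ 4.1667
Gain = 20 log₁₀(4.1667) ≈ 12.40 dB

12.4 dB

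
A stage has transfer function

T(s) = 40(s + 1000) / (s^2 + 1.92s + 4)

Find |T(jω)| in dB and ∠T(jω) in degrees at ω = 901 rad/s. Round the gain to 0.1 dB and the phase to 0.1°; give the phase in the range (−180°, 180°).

-23.6 dB, -137.9°

At s = jω = j901:
zero (s+1000): 1000 + j901 → |·| = √(1000²+901²) = √1811801 ≈ 1346, ∠ = arctan(901/1000) ≈ 42.02°
quadratic: (j901)² + 1.92·j901 + 4 = -811797 + j1729.92 → |·| ≈ 8.118e+05, ∠ ≈ 179.88°
|T| = 40 · 1346 / 8.118e+05 ≈ 0.066322
Gain = 20 log₁₀(0.066322) ≈ -23.57 dB
∠T = 42.02° − 179.88° = -137.86°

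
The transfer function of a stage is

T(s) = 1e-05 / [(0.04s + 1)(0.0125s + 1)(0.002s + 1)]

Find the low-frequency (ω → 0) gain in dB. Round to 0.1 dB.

T(0) = 1e-05 · 1 / 1 = 1e-05
20 log₁₀(1e-05) ≈ -100.00 dB

-100.0 dB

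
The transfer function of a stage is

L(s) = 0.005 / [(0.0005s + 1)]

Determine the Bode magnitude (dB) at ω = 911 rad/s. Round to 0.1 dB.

-46.8 dB

At ω = 911 rad/s:
pole (1 + j911·0.0005) = 1 + j0.4555 → |·| ≈ 1.0989, ∠ ≈ 24.49°
|L| = 0.005 · 1 / (1.0989) ≈ 0.00455
Gain = 20 log₁₀(0.00455) ≈ -46.84 dB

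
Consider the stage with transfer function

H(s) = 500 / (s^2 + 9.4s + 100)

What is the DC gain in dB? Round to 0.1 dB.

14.0 dB

H(0) = 500 / 100 = 5
20 log₁₀(5) ≈ 13.98 dB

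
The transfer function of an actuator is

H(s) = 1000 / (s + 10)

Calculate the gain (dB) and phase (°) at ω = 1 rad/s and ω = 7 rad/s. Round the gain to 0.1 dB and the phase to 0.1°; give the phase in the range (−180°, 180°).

ω = 1: 40.0 dB, -5.7°; ω = 7: 38.3 dB, -35.0°

Substitute s = j1:
Numerator: 1000 = 1000 + j0
Denominator: (j1) + 10 = 10 + j1
|N| = √(1000² + 0²) ≈ 1000, ∠N ≈ 0.00°
|D| = √(10² + 1²) ≈ 10.05, ∠D ≈ 5.71°
|H| = 1000 / 10.05 ≈ 99.502
Gain = 20 log₁₀(99.502) ≈ 39.96 dB
∠H = 0.00° − 5.71° = -5.71°

Substitute s = j7:
Numerator: 1000 = 1000 + j0
Denominator: (j7) + 10 = 10 + j7
|N| = √(1000² + 0²) ≈ 1000, ∠N ≈ 0.00°
|D| = √(10² + 7²) ≈ 12.207, ∠D ≈ 34.99°
|H| = 1000 / 12.207 ≈ 81.92
Gain = 20 log₁₀(81.92) ≈ 38.27 dB
∠H = 0.00° − 34.99° = -34.99°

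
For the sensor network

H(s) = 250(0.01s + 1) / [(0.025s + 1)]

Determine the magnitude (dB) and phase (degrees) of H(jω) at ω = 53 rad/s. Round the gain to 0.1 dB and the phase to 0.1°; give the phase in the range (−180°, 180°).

At ω = 53 rad/s:
zero (1 + j53·0.01) = 1 + j0.53 → |·| ≈ 1.1318, ∠ ≈ 27.92°
pole (1 + j53·0.025) = 1 + j1.325 → |·| ≈ 1.66, ∠ ≈ 52.96°
|H| = 250 · 1.1318 / (1.66) ≈ 170.45
Gain = 20 log₁₀(170.45) ≈ 44.63 dB
∠H = (27.92°) − (52.96°) = -25.04°

44.6 dB, -25.0°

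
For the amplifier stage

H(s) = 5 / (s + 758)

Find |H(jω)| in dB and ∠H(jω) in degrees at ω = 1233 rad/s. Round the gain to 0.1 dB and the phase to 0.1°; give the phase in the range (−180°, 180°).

-49.2 dB, -58.4°

Substitute s = j1233:
Numerator: 5 = 5 + j0
Denominator: (j1233) + 758 = 758 + j1233
|N| = √(5² + 0²) ≈ 5, ∠N ≈ 0.00°
|D| = √(758² + 1233²) ≈ 1447.4, ∠D ≈ 58.42°
|H| = 5 / 1447.4 ≈ 0.0034545
Gain = 20 log₁₀(0.0034545) ≈ -49.23 dB
∠H = 0.00° − 58.42° = -58.42°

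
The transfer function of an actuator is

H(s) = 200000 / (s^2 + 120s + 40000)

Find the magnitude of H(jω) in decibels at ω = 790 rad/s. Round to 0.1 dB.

At s = jω = j790:
quadratic: (j790)² + 120·j790 + 40000 = -584100 + j94800 → |·| ≈ 5.9174e+05, ∠ ≈ 170.78°
|H| = 200000 / 5.9174e+05 ≈ 0.33799
Gain = 20 log₁₀(0.33799) ≈ -9.42 dB

-9.4 dB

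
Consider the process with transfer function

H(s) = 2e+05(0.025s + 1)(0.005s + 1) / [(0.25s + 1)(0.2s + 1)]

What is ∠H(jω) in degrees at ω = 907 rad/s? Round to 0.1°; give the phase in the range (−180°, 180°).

-14.4°

At ω = 907 rad/s:
zero (1 + j907·0.025) = 1 + j22.675 → |·| ≈ 22.697, ∠ ≈ 87.47°
zero (1 + j907·0.005) = 1 + j4.535 → |·| ≈ 4.6439, ∠ ≈ 77.56°
pole (1 + j907·0.25) = 1 + j226.75 → |·| ≈ 226.75, ∠ ≈ 89.75°
pole (1 + j907·0.2) = 1 + j181.4 → |·| ≈ 181.4, ∠ ≈ 89.68°
∠H = (87.47° + 77.56°) − (89.75° + 89.68°) = -14.40°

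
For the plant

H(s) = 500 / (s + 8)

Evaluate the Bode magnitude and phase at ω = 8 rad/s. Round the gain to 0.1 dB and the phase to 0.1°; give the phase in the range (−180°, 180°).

At s = jω = j8:
pole (s+8): 8 + j8 → |·| = √(8²+8²) = √128 ≈ 11.314, ∠ = arctan(8/8) ≈ 45.00°
|H| = 500 / 11.314 ≈ 44.193
Gain = 20 log₁₀(44.193) ≈ 32.91 dB
∠H = 0.00° − 45.00° = -45.00°

32.9 dB, -45.0°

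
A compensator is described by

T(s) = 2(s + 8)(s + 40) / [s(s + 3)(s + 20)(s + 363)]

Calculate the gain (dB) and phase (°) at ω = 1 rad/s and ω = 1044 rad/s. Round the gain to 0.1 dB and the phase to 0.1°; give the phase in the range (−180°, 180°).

ω = 1: -31.0 dB, -102.9°; ω = 1044: -115.2 dB, -162.2°

At s = jω = j1:
zero (s+8): 8 + j1 → |·| = √(8²+1²) = √65 ≈ 8.0623, ∠ = arctan(1/8) ≈ 7.13°
zero (s+40): 40 + j1 → |·| = √(40²+1²) = √1601 ≈ 40.012, ∠ = arctan(1/40) ≈ 1.43°
pole (s+3): 3 + j1 → |·| = √(3²+1²) = √10 ≈ 3.1623, ∠ = arctan(1/3) ≈ 18.43°
pole (s+20): 20 + j1 → |·| = √(20²+1²) = √401 ≈ 20.025, ∠ = arctan(1/20) ≈ 2.86°
pole (s+363): 363 + j1 → |·| = √(363²+1²) = √131770 ≈ 363, ∠ = arctan(1/363) ≈ 0.16°
pole at origin: |s| = 1, ∠ = 90.00° (in denominator)
|T| = 2 · 322.59 / 22987 ≈ 0.028067
Gain = 20 log₁₀(0.028067) ≈ -31.04 dB
∠T = 8.56° − 111.45° = -102.89°

At s = jω = j1044:
zero (s+8): 8 + j1044 → |·| = √(8²+1044²) = √1090000 ≈ 1044, ∠ = arctan(1044/8) ≈ 89.56°
zero (s+40): 40 + j1044 → |·| = √(40²+1044²) = √1091536 ≈ 1044.8, ∠ = arctan(1044/40) ≈ 87.81°
pole (s+3): 3 + j1044 → |·| = √(3²+1044²) = √1089945 ≈ 1044, ∠ = arctan(1044/3) ≈ 89.84°
pole (s+20): 20 + j1044 → |·| = √(20²+1044²) = √1090336 ≈ 1044.2, ∠ = arctan(1044/20) ≈ 88.90°
pole (s+363): 363 + j1044 → |·| = √(363²+1044²) = √1221705 ≈ 1105.3, ∠ = arctan(1044/363) ≈ 70.83°
pole at origin: |s| = 1044, ∠ = 90.00° (in denominator)
|T| = 2 · 1.0908e+06 / 1.258e+12 ≈ 1.7342e-06
Gain = 20 log₁₀(1.7342e-06) ≈ -115.22 dB
∠T = 177.37° − 339.57° = -162.20°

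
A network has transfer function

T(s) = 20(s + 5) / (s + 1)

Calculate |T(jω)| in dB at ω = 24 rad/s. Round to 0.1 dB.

26.2 dB

At s = jω = j24:
zero (s+5): 5 + j24 → |·| = √(5²+24²) = √601 ≈ 24.515, ∠ = arctan(24/5) ≈ 78.23°
pole (s+1): 1 + j24 → |·| = √(1²+24²) = √577 ≈ 24.021, ∠ = arctan(24/1) ≈ 87.61°
|T| = 20 · 24.515 / 24.021 ≈ 20.411
Gain = 20 log₁₀(20.411) ≈ 26.20 dB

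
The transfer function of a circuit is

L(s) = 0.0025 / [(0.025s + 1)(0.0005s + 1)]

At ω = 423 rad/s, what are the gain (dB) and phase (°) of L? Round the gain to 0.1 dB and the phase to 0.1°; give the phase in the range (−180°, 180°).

-72.8 dB, -96.5°

At ω = 423 rad/s:
pole (1 + j423·0.025) = 1 + j10.575 → |·| ≈ 10.622, ∠ ≈ 84.60°
pole (1 + j423·0.0005) = 1 + j0.2115 → |·| ≈ 1.0221, ∠ ≈ 11.94°
|L| = 0.0025 · 1 / (10.622 · 1.0221) ≈ 0.00023027
Gain = 20 log₁₀(0.00023027) ≈ -72.76 dB
∠L = (0°) − (84.60° + 11.94°) = -96.54°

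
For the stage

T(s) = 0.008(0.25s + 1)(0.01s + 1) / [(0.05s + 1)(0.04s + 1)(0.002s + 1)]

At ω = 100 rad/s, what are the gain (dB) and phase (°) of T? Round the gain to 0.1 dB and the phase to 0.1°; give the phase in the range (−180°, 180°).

-37.6 dB, -33.3°

At ω = 100 rad/s:
zero (1 + j100·0.25) = 1 + j25 → |·| ≈ 25.02, ∠ ≈ 87.71°
zero (1 + j100·0.01) = 1 + j1 → |·| ≈ 1.4142, ∠ ≈ 45.00°
pole (1 + j100·0.05) = 1 + j5 → |·| ≈ 5.099, ∠ ≈ 78.69°
pole (1 + j100·0.04) = 1 + j4 → |·| ≈ 4.1231, ∠ ≈ 75.96°
pole (1 + j100·0.002) = 1 + j0.2 → |·| ≈ 1.0198, ∠ ≈ 11.31°
|T| = 0.008 · 25.02 · 1.4142 / (5.099 · 4.1231 · 1.0198) ≈ 0.013203
Gain = 20 log₁₀(0.013203) ≈ -37.59 dB
∠T = (87.71° + 45.00°) − (78.69° + 75.96° + 11.31°) = -33.25°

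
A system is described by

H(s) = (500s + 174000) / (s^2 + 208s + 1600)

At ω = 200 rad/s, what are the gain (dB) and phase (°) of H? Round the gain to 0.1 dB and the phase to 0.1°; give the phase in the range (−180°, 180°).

Substitute s = j200:
Numerator: 500(j200) + 174000 = 174000 + j100000
Denominator: (j200)^2 + 208(j200) + 1600 = -38400 + j41600
|N| = √(174000² + 100000²) ≈ 2.0069e+05, ∠N ≈ 29.89°
|D| = √(38400² + 41600²) ≈ 56614, ∠D ≈ 132.71°
|H| = 2.0069e+05 / 56614 ≈ 3.5449
Gain = 20 log₁₀(3.5449) ≈ 10.99 dB
∠H = 29.89° − 132.71° = -102.82°

11.0 dB, -102.8°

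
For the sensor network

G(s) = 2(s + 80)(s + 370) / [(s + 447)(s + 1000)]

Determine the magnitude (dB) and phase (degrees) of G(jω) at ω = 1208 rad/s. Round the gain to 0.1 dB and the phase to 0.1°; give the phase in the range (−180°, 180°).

3.6 dB, 39.1°

At s = jω = j1208:
zero (s+80): 80 + j1208 → |·| = √(80²+1208²) = √1465664 ≈ 1210.6, ∠ = arctan(1208/80) ≈ 86.21°
zero (s+370): 370 + j1208 → |·| = √(370²+1208²) = √1596164 ≈ 1263.4, ∠ = arctan(1208/370) ≈ 72.97°
pole (s+447): 447 + j1208 → |·| = √(447²+1208²) = √1659073 ≈ 1288.1, ∠ = arctan(1208/447) ≈ 69.69°
pole (s+1000): 1000 + j1208 → |·| = √(1000²+1208²) = √2459264 ≈ 1568.2, ∠ = arctan(1208/1000) ≈ 50.38°
|G| = 2 · 1.5295e+06 / 2.02e+06 ≈ 1.5144
Gain = 20 log₁₀(1.5144) ≈ 3.60 dB
∠G = 159.18° − 120.07° = 39.11°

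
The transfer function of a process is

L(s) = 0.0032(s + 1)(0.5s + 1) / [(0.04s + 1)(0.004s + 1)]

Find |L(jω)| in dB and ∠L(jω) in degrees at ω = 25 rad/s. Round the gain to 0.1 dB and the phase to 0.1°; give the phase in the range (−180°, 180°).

-3.0 dB, 122.4°

At ω = 25 rad/s:
zero (1 + j25·1) = 1 + j25 → |·| ≈ 25.02, ∠ ≈ 87.71°
zero (1 + j25·0.5) = 1 + j12.5 → |·| ≈ 12.54, ∠ ≈ 85.43°
pole (1 + j25·0.04) = 1 + j1 → |·| ≈ 1.4142, ∠ ≈ 45.00°
pole (1 + j25·0.004) = 1 + j0.1 → |·| ≈ 1.005, ∠ ≈ 5.71°
|L| = 0.0032 · 25.02 · 12.54 / (1.4142 · 1.005) ≈ 0.70641
Gain = 20 log₁₀(0.70641) ≈ -3.02 dB
∠L = (87.71° + 85.43°) − (45.00° + 5.71°) = 122.43°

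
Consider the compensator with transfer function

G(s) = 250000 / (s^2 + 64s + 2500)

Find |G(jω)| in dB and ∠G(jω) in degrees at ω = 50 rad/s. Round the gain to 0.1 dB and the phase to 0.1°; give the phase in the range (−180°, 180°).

37.9 dB, -90.0°

At s = jω = j50:
quadratic: (j50)² + 64·j50 + 2500 = 0 + j3200 → |·| ≈ 3200, ∠ ≈ 90.00°
|G| = 250000 / 3200 ≈ 78.125
Gain = 20 log₁₀(78.125) ≈ 37.86 dB
∠G = 0.00° − 90.00° = -90.00°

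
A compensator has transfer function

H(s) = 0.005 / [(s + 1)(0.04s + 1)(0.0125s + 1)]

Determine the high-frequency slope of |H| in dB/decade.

Each pole contributes −20 dB/decade at high frequency; each zero contributes +20 dB/decade.
Net: 0 zero(s) − 3 pole(s) → -60 dB/decade.

-60 dB/decade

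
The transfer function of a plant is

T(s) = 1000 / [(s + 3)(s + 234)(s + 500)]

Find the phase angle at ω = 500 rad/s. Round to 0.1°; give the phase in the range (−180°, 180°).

160.4°

At s = jω = j500:
pole (s+3): 3 + j500 → |·| = √(3²+500²) = √250009 ≈ 500.01, ∠ = arctan(500/3) ≈ 89.66°
pole (s+234): 234 + j500 → |·| = √(234²+500²) = √304756 ≈ 552.05, ∠ = arctan(500/234) ≈ 64.92°
pole (s+500): 500 + j500 → |·| = √(500²+500²) = √500000 ≈ 707.11, ∠ = arctan(500/500) ≈ 45.00°
∠T = 0.00° − 199.58° = -199.58° ≡ 160.42° (principal value)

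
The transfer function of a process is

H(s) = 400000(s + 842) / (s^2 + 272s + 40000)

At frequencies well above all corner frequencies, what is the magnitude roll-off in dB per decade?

Each pole contributes −20 dB/decade at high frequency; each zero contributes +20 dB/decade.
Net: 1 zero(s) − 2 pole(s) → -20 dB/decade.

-20 dB/decade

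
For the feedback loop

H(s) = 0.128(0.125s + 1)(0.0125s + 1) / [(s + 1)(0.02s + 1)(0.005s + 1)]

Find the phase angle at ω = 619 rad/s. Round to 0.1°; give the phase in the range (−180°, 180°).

At ω = 619 rad/s:
zero (1 + j619·0.125) = 1 + j77.375 → |·| ≈ 77.381, ∠ ≈ 89.26°
zero (1 + j619·0.0125) = 1 + j7.7375 → |·| ≈ 7.8019, ∠ ≈ 82.64°
pole (1 + j619·1) = 1 + j619 → |·| ≈ 619, ∠ ≈ 89.91°
pole (1 + j619·0.02) = 1 + j12.38 → |·| ≈ 12.42, ∠ ≈ 85.38°
pole (1 + j619·0.005) = 1 + j3.095 → |·| ≈ 3.2525, ∠ ≈ 72.09°
∠H = (89.26° + 82.64°) − (89.91° + 85.38° + 72.09°) = -75.48°

-75.5°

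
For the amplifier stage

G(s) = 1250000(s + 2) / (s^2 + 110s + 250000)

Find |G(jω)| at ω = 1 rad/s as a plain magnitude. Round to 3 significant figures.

11.2

At s = jω = j1:
zero (s+2): 2 + j1 → |·| = √(2²+1²) = √5 ≈ 2.2361, ∠ = arctan(1/2) ≈ 26.57°
quadratic: (j1)² + 110·j1 + 250000 = 249999 + j110 → |·| ≈ 2.5e+05, ∠ ≈ 0.03°
|G| = 1250000 · 2.2361 / 2.5e+05 ≈ 11.181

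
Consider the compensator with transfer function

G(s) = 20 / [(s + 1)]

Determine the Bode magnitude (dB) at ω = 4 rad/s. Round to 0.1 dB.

13.7 dB

At ω = 4 rad/s:
pole (1 + j4·1) = 1 + j4 → |·| ≈ 4.1231, ∠ ≈ 75.96°
|G| = 20 · 1 / (4.1231) ≈ 4.8507
Gain = 20 log₁₀(4.8507) ≈ 13.72 dB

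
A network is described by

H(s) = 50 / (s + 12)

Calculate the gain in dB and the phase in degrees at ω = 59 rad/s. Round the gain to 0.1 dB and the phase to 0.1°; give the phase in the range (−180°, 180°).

At s = jω = j59:
pole (s+12): 12 + j59 → |·| = √(12²+59²) = √3625 ≈ 60.208, ∠ = arctan(59/12) ≈ 78.50°
|H| = 50 / 60.208 ≈ 0.83045
Gain = 20 log₁₀(0.83045) ≈ -1.61 dB
∠H = 0.00° − 78.50° = -78.50°

-1.6 dB, -78.5°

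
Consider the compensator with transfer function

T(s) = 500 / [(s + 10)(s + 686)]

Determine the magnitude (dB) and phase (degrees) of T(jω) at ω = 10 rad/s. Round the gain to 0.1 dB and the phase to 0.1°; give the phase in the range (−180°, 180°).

-25.8 dB, -45.8°

At s = jω = j10:
pole (s+10): 10 + j10 → |·| = √(10²+10²) = √200 ≈ 14.142, ∠ = arctan(10/10) ≈ 45.00°
pole (s+686): 686 + j10 → |·| = √(686²+10²) = √470696 ≈ 686.07, ∠ = arctan(10/686) ≈ 0.84°
|T| = 500 / 9702.4 ≈ 0.051534
Gain = 20 log₁₀(0.051534) ≈ -25.76 dB
∠T = 0.00° − 45.84° = -45.84°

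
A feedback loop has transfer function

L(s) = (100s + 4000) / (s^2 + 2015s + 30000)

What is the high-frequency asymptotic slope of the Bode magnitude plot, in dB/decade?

-20 dB/decade

Each pole contributes −20 dB/decade at high frequency; each zero contributes +20 dB/decade.
Net: 1 zero(s) − 2 pole(s) → -20 dB/decade.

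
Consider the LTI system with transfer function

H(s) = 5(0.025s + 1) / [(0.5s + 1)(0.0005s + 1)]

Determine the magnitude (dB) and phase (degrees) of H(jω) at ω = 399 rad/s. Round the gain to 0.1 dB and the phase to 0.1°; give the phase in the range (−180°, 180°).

At ω = 399 rad/s:
zero (1 + j399·0.025) = 1 + j9.975 → |·| ≈ 10.025, ∠ ≈ 84.28°
pole (1 + j399·0.5) = 1 + j199.5 → |·| ≈ 199.5, ∠ ≈ 89.71°
pole (1 + j399·0.0005) = 1 + j0.1995 → |·| ≈ 1.0197, ∠ ≈ 11.28°
|H| = 5 · 10.025 / (199.5 · 1.0197) ≈ 0.2464
Gain = 20 log₁₀(0.2464) ≈ -12.17 dB
∠H = (84.28°) − (89.71° + 11.28°) = -16.71°

-12.2 dB, -16.7°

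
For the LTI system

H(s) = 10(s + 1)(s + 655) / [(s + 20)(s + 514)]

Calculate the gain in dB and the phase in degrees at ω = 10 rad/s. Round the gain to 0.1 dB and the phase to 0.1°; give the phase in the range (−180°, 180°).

15.2 dB, 57.5°

At s = jω = j10:
zero (s+1): 1 + j10 → |·| = √(1²+10²) = √101 ≈ 10.05, ∠ = arctan(10/1) ≈ 84.29°
zero (s+655): 655 + j10 → |·| = √(655²+10²) = √429125 ≈ 655.08, ∠ = arctan(10/655) ≈ 0.87°
pole (s+20): 20 + j10 → |·| = √(20²+10²) = √500 ≈ 22.361, ∠ = arctan(10/20) ≈ 26.57°
pole (s+514): 514 + j10 → |·| = √(514²+10²) = √264296 ≈ 514.1, ∠ = arctan(10/514) ≈ 1.11°
|H| = 10 · 6583.6 / 11496 ≈ 5.7269
Gain = 20 log₁₀(5.7269) ≈ 15.16 dB
∠H = 85.16° − 27.68° = 57.48°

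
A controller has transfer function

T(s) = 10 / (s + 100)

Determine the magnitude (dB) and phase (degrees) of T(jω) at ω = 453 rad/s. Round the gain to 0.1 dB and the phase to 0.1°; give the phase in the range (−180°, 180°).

At s = jω = j453:
pole (s+100): 100 + j453 → |·| = √(100²+453²) = √215209 ≈ 463.91, ∠ = arctan(453/100) ≈ 77.55°
|T| = 10 / 463.91 ≈ 0.021556
Gain = 20 log₁₀(0.021556) ≈ -33.33 dB
∠T = 0.00° − 77.55° = -77.55°

-33.3 dB, -77.6°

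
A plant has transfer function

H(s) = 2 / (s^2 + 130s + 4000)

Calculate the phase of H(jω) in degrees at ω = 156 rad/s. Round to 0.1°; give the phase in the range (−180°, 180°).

Substitute s = j156:
Numerator: 2 = 2 + j0
Denominator: (j156)^2 + 130(j156) + 4000 = -20336 + j20280
|N| = √(2² + 0²) ≈ 2, ∠N ≈ 0.00°
|D| = √(20336² + 20280²) ≈ 28720, ∠D ≈ 135.08°
∠H = 0.00° − 135.08° = -135.08°

-135.1°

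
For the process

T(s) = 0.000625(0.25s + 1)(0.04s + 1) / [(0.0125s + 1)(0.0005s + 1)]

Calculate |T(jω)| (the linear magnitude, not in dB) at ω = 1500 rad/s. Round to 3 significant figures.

At ω = 1500 rad/s:
zero (1 + j1500·0.25) = 1 + j375 → |·| ≈ 375, ∠ ≈ 89.85°
zero (1 + j1500·0.04) = 1 + j60 → |·| ≈ 60.008, ∠ ≈ 89.05°
pole (1 + j1500·0.0125) = 1 + j18.75 → |·| ≈ 18.777, ∠ ≈ 86.95°
pole (1 + j1500·0.0005) = 1 + j0.75 → |·| ≈ 1.25, ∠ ≈ 36.87°
|T| = 0.000625 · 375 · 60.008 / (18.777 · 1.25) ≈ 0.59922

0.599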